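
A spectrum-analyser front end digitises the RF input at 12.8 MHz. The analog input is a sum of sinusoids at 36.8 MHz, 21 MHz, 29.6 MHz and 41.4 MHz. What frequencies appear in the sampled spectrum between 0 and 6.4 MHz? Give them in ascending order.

1.6 MHz, 3 MHz, 4 MHz, 4.6 MHz

fs/2 = 6.4 MHz.
36.8 MHz mod fs = 11.2 MHz.
11.2 MHz > fs/2 = 6.4 MHz, folds to fs − 11.2 MHz = 1.6 MHz.
21 MHz mod fs = 8.2 MHz.
8.2 MHz > fs/2 = 6.4 MHz, folds to fs − 8.2 MHz = 4.6 MHz.
29.6 MHz mod fs = 4 MHz.
4 MHz ≤ fs/2 = 6.4 MHz, appears at 4 MHz.
41.4 MHz mod fs = 3 MHz.
3 MHz ≤ fs/2 = 6.4 MHz, appears at 3 MHz.
Distinct values: {1.6 MHz, 3 MHz, 4 MHz, 4.6 MHz}.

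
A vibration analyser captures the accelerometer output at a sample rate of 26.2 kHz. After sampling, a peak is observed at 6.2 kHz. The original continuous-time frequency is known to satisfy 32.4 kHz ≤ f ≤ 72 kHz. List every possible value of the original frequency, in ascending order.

Frequencies that alias to 6.2 kHz are k·fs ± 6.2 kHz for integer k ≥ 0.
k=0: 6.2 kHz.
k=1: 20 kHz, 32.4 kHz.
k=2: 46.2 kHz, 58.6 kHz.
k=3: 72.4 kHz, 84.8 kHz.
Within [32.4 kHz, 72 kHz]: 32.4 kHz, 46.2 kHz, 58.6 kHz.

32.4 kHz, 46.2 kHz, 58.6 kHz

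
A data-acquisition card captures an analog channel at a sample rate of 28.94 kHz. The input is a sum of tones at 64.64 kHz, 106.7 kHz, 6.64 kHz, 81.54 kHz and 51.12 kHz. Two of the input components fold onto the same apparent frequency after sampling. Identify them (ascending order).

51.12 kHz, 64.64 kHz

fs/2 = 14.47 kHz.
64.64 kHz mod fs = 6.76 kHz.
6.76 kHz ≤ fs/2 = 14.47 kHz, appears at 6.76 kHz.
106.7 kHz mod fs = 19.88 kHz.
19.88 kHz > fs/2 = 14.47 kHz, folds to fs − 19.88 kHz = 9.06 kHz.
6.64 kHz ≤ fs/2 = 14.47 kHz, passes unchanged.
81.54 kHz mod fs = 23.66 kHz.
23.66 kHz > fs/2 = 14.47 kHz, folds to fs − 23.66 kHz = 5.28 kHz.
51.12 kHz mod fs = 22.18 kHz.
22.18 kHz > fs/2 = 14.47 kHz, folds to fs − 22.18 kHz = 6.76 kHz.
51.12 kHz and 64.64 kHz both map to 6.76 kHz.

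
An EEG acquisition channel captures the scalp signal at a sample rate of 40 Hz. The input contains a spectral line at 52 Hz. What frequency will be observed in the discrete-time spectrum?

12 Hz

52 Hz mod fs = 12 Hz.
12 Hz ≤ fs/2 = 20 Hz, appears at 12 Hz.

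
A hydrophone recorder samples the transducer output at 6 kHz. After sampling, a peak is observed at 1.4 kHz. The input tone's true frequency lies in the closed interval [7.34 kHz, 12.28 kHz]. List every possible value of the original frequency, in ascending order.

7.4 kHz, 10.6 kHz

Frequencies that alias to 1.4 kHz are k·fs ± 1.4 kHz for integer k ≥ 0.
k=0: 1.4 kHz.
k=1: 4.6 kHz, 7.4 kHz.
k=2: 10.6 kHz, 13.4 kHz.
k=3: 16.6 kHz, 19.4 kHz.
Within [7.34 kHz, 12.28 kHz]: 7.4 kHz, 10.6 kHz.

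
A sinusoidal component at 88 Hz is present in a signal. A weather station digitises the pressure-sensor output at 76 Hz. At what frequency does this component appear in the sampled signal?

88 Hz mod fs = 12 Hz.
12 Hz ≤ fs/2 = 38 Hz, appears at 12 Hz.

12 Hz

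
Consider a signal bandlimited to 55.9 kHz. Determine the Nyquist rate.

111.8 kHz

Nyquist rate = 2 × 55.9 kHz = 111.8 kHz.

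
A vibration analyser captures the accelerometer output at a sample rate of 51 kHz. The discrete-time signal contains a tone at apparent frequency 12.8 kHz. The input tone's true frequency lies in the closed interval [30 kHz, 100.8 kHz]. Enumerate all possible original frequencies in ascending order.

38.2 kHz, 63.8 kHz, 89.2 kHz

Frequencies that alias to 12.8 kHz are k·fs ± 12.8 kHz for integer k ≥ 0.
k=0: 12.8 kHz.
k=1: 38.2 kHz, 63.8 kHz.
k=2: 89.2 kHz, 114.8 kHz.
k=3: 140.2 kHz, 165.8 kHz.
Within [30 kHz, 100.8 kHz]: 38.2 kHz, 63.8 kHz, 89.2 kHz.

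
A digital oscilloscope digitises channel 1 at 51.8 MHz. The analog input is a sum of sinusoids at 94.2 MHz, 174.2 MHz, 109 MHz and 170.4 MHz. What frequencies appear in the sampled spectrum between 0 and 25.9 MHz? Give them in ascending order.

5.4 MHz, 9.4 MHz, 15 MHz, 18.8 MHz

fs/2 = 25.9 MHz.
94.2 MHz mod fs = 42.4 MHz.
42.4 MHz > fs/2 = 25.9 MHz, folds to fs − 42.4 MHz = 9.4 MHz.
174.2 MHz mod fs = 18.8 MHz.
18.8 MHz ≤ fs/2 = 25.9 MHz, appears at 18.8 MHz.
109 MHz mod fs = 5.4 MHz.
5.4 MHz ≤ fs/2 = 25.9 MHz, appears at 5.4 MHz.
170.4 MHz mod fs = 15 MHz.
15 MHz ≤ fs/2 = 25.9 MHz, appears at 15 MHz.
Distinct values: {5.4 MHz, 9.4 MHz, 15 MHz, 18.8 MHz}.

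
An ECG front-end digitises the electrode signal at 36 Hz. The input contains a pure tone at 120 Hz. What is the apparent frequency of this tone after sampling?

120 Hz mod fs = 12 Hz.
12 Hz ≤ fs/2 = 18 Hz, appears at 12 Hz.

12 Hz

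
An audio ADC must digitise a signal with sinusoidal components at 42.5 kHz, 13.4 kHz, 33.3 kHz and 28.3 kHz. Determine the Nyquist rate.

Highest-frequency component: 42.5 kHz.
Nyquist rate = 2 × 42.5 kHz = 85 kHz.

85 kHz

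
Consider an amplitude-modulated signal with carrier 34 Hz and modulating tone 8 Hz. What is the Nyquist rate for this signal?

AM sidebands sit at fc ± fm = 26 Hz and 42 Hz.
Highest-frequency component: 42 Hz.
Nyquist rate = 2 × 42 Hz = 84 Hz.

84 Hz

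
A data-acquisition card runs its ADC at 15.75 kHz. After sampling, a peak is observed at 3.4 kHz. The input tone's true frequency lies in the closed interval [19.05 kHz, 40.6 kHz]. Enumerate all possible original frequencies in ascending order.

Frequencies that alias to 3.4 kHz are k·fs ± 3.4 kHz for integer k ≥ 0.
k=0: 3.4 kHz.
k=1: 12.35 kHz, 19.15 kHz.
k=2: 28.1 kHz, 34.9 kHz.
k=3: 43.85 kHz, 50.65 kHz.
Within [19.05 kHz, 40.6 kHz]: 19.15 kHz, 28.1 kHz, 34.9 kHz.

19.15 kHz, 28.1 kHz, 34.9 kHz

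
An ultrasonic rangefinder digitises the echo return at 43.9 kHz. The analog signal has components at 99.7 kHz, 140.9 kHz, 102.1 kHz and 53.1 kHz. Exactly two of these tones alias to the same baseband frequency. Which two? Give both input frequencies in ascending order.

fs/2 = 21.95 kHz.
99.7 kHz mod fs = 11.9 kHz.
11.9 kHz ≤ fs/2 = 21.95 kHz, appears at 11.9 kHz.
140.9 kHz mod fs = 9.2 kHz.
9.2 kHz ≤ fs/2 = 21.95 kHz, appears at 9.2 kHz.
102.1 kHz mod fs = 14.3 kHz.
14.3 kHz ≤ fs/2 = 21.95 kHz, appears at 14.3 kHz.
53.1 kHz mod fs = 9.2 kHz.
9.2 kHz ≤ fs/2 = 21.95 kHz, appears at 9.2 kHz.
53.1 kHz and 140.9 kHz both map to 9.2 kHz.

53.1 kHz, 140.9 kHz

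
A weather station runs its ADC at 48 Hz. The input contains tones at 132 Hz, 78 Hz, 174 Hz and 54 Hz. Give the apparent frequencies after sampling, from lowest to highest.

fs/2 = 24 Hz.
132 Hz mod fs = 36 Hz.
36 Hz > fs/2 = 24 Hz, folds to fs − 36 Hz = 12 Hz.
78 Hz mod fs = 30 Hz.
30 Hz > fs/2 = 24 Hz, folds to fs − 30 Hz = 18 Hz.
174 Hz mod fs = 30 Hz.
30 Hz > fs/2 = 24 Hz, folds to fs − 30 Hz = 18 Hz.
54 Hz mod fs = 6 Hz.
6 Hz ≤ fs/2 = 24 Hz, appears at 6 Hz.
Distinct values: {6 Hz, 12 Hz, 18 Hz}.

6 Hz, 12 Hz, 18 Hz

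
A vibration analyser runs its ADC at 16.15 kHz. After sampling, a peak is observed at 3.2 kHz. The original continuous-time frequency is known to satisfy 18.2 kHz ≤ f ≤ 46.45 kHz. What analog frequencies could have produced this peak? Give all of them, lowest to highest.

19.35 kHz, 29.1 kHz, 35.5 kHz, 45.25 kHz

Frequencies that alias to 3.2 kHz are k·fs ± 3.2 kHz for integer k ≥ 0.
k=0: 3.2 kHz.
k=1: 12.95 kHz, 19.35 kHz.
k=2: 29.1 kHz, 35.5 kHz.
k=3: 45.25 kHz, 51.65 kHz.
k=4: 61.4 kHz, 67.8 kHz.
Within [18.2 kHz, 46.45 kHz]: 19.35 kHz, 29.1 kHz, 35.5 kHz, 45.25 kHz.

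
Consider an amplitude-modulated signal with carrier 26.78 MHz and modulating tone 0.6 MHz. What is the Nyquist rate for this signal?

AM sidebands sit at fc ± fm = 26.18 MHz and 27.38 MHz.
Highest-frequency component: 27.38 MHz.
Nyquist rate = 2 × 27.38 MHz = 54.76 MHz.

54.76 MHz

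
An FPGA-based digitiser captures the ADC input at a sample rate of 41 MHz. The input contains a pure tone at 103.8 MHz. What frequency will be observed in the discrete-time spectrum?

103.8 MHz mod fs = 21.8 MHz.
21.8 MHz > fs/2 = 20.5 MHz, folds to fs − 21.8 MHz = 19.2 MHz.

19.2 MHz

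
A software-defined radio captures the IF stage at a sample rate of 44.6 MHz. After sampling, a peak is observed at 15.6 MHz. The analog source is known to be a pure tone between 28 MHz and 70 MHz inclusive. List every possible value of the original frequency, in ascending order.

29 MHz, 60.2 MHz

Frequencies that alias to 15.6 MHz are k·fs ± 15.6 MHz for integer k ≥ 0.
k=0: 15.6 MHz.
k=1: 29 MHz, 60.2 MHz.
k=2: 73.6 MHz, 104.8 MHz.
Within [28 MHz, 70 MHz]: 29 MHz, 60.2 MHz.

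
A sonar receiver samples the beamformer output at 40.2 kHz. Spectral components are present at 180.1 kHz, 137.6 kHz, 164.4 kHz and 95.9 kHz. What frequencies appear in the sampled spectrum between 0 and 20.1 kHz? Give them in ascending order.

3.6 kHz, 15.5 kHz, 17 kHz, 19.3 kHz

fs/2 = 20.1 kHz.
180.1 kHz mod fs = 19.3 kHz.
19.3 kHz ≤ fs/2 = 20.1 kHz, appears at 19.3 kHz.
137.6 kHz mod fs = 17 kHz.
17 kHz ≤ fs/2 = 20.1 kHz, appears at 17 kHz.
164.4 kHz mod fs = 3.6 kHz.
3.6 kHz ≤ fs/2 = 20.1 kHz, appears at 3.6 kHz.
95.9 kHz mod fs = 15.5 kHz.
15.5 kHz ≤ fs/2 = 20.1 kHz, appears at 15.5 kHz.
Distinct values: {3.6 kHz, 15.5 kHz, 17 kHz, 19.3 kHz}.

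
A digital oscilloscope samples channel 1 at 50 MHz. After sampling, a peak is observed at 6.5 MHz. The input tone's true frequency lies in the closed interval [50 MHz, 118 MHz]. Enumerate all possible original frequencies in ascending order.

56.5 MHz, 93.5 MHz, 106.5 MHz

Frequencies that alias to 6.5 MHz are k·fs ± 6.5 MHz for integer k ≥ 0.
k=0: 6.5 MHz.
k=1: 43.5 MHz, 56.5 MHz.
k=2: 93.5 MHz, 106.5 MHz.
k=3: 143.5 MHz, 156.5 MHz.
Within [50 MHz, 118 MHz]: 56.5 MHz, 93.5 MHz, 106.5 MHz.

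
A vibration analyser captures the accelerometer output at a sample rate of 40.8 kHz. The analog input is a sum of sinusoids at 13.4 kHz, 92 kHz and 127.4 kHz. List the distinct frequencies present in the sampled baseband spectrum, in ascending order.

fs/2 = 20.4 kHz.
13.4 kHz ≤ fs/2 = 20.4 kHz, passes unchanged.
92 kHz mod fs = 10.4 kHz.
10.4 kHz ≤ fs/2 = 20.4 kHz, appears at 10.4 kHz.
127.4 kHz mod fs = 5 kHz.
5 kHz ≤ fs/2 = 20.4 kHz, appears at 5 kHz.
Distinct values: {5 kHz, 10.4 kHz, 13.4 kHz}.

5 kHz, 10.4 kHz, 13.4 kHz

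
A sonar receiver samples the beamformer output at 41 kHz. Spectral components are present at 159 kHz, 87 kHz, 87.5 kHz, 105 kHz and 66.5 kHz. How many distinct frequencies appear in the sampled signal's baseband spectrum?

4

fs/2 = 20.5 kHz.
159 kHz mod fs = 36 kHz.
36 kHz > fs/2 = 20.5 kHz, folds to fs − 36 kHz = 5 kHz.
87 kHz mod fs = 5 kHz.
5 kHz ≤ fs/2 = 20.5 kHz, appears at 5 kHz.
87.5 kHz mod fs = 5.5 kHz.
5.5 kHz ≤ fs/2 = 20.5 kHz, appears at 5.5 kHz.
105 kHz mod fs = 23 kHz.
23 kHz > fs/2 = 20.5 kHz, folds to fs − 23 kHz = 18 kHz.
66.5 kHz mod fs = 25.5 kHz.
25.5 kHz > fs/2 = 20.5 kHz, folds to fs − 25.5 kHz = 15.5 kHz.
Distinct values: {5 kHz, 5.5 kHz, 15.5 kHz, 18 kHz} → 4.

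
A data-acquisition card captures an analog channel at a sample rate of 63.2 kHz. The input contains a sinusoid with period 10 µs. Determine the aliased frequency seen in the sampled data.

26.4 kHz

T = 10 µs → f = 1/T = 100 kHz.
100 kHz mod fs = 36.8 kHz.
36.8 kHz > fs/2 = 31.6 kHz, folds to fs − 36.8 kHz = 26.4 kHz.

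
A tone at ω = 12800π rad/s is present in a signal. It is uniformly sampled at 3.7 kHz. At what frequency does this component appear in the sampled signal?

ω = 12800π rad/s → f = ω/(2π) = 6400 Hz = 6.4 kHz.
6.4 kHz mod fs = 2.7 kHz.
2.7 kHz > fs/2 = 1.85 kHz, folds to fs − 2.7 kHz = 1 kHz.

1 kHz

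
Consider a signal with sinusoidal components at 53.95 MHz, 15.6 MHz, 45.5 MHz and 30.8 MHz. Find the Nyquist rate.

107.9 MHz

Highest-frequency component: 53.95 MHz.
Nyquist rate = 2 × 53.95 MHz = 107.9 MHz.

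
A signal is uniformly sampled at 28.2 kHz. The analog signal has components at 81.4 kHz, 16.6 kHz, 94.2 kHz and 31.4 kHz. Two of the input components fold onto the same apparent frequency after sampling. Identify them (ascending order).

31.4 kHz, 81.4 kHz

fs/2 = 14.1 kHz.
81.4 kHz mod fs = 25 kHz.
25 kHz > fs/2 = 14.1 kHz, folds to fs − 25 kHz = 3.2 kHz.
16.6 kHz > fs/2 = 14.1 kHz, folds to fs − 16.6 kHz = 11.6 kHz.
94.2 kHz mod fs = 9.6 kHz.
9.6 kHz ≤ fs/2 = 14.1 kHz, appears at 9.6 kHz.
31.4 kHz mod fs = 3.2 kHz.
3.2 kHz ≤ fs/2 = 14.1 kHz, appears at 3.2 kHz.
31.4 kHz and 81.4 kHz both map to 3.2 kHz.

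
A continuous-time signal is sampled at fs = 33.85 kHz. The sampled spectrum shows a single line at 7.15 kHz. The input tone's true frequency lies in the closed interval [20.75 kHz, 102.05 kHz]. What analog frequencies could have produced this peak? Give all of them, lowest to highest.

26.7 kHz, 41 kHz, 60.55 kHz, 74.85 kHz, 94.4 kHz

Frequencies that alias to 7.15 kHz are k·fs ± 7.15 kHz for integer k ≥ 0.
k=0: 7.15 kHz.
k=1: 26.7 kHz, 41 kHz.
k=2: 60.55 kHz, 74.85 kHz.
k=3: 94.4 kHz, 108.7 kHz.
k=4: 128.25 kHz, 142.55 kHz.
Within [20.75 kHz, 102.05 kHz]: 26.7 kHz, 41 kHz, 60.55 kHz, 74.85 kHz, 94.4 kHz.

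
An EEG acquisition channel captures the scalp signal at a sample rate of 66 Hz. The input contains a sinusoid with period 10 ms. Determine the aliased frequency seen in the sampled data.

T = 10 ms → f = 1/T = 100 Hz.
100 Hz mod fs = 34 Hz.
34 Hz > fs/2 = 33 Hz, folds to fs − 34 Hz = 32 Hz.

32 Hz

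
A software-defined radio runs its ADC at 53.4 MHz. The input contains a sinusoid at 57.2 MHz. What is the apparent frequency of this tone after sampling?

3.8 MHz

57.2 MHz mod fs = 3.8 MHz.
3.8 MHz ≤ fs/2 = 26.7 MHz, appears at 3.8 MHz.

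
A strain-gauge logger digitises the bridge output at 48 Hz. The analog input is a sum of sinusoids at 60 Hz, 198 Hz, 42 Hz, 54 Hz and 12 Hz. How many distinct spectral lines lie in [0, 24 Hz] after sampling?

fs/2 = 24 Hz.
60 Hz mod fs = 12 Hz.
12 Hz ≤ fs/2 = 24 Hz, appears at 12 Hz.
198 Hz mod fs = 6 Hz.
6 Hz ≤ fs/2 = 24 Hz, appears at 6 Hz.
42 Hz > fs/2 = 24 Hz, folds to fs − 42 Hz = 6 Hz.
54 Hz mod fs = 6 Hz.
6 Hz ≤ fs/2 = 24 Hz, appears at 6 Hz.
12 Hz ≤ fs/2 = 24 Hz, passes unchanged.
Distinct values: {6 Hz, 12 Hz} → 2.

2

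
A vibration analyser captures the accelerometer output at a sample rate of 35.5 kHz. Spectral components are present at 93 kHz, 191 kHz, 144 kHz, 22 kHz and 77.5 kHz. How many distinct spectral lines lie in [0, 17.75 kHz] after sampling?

3

fs/2 = 17.75 kHz.
93 kHz mod fs = 22 kHz.
22 kHz > fs/2 = 17.75 kHz, folds to fs − 22 kHz = 13.5 kHz.
191 kHz mod fs = 13.5 kHz.
13.5 kHz ≤ fs/2 = 17.75 kHz, appears at 13.5 kHz.
144 kHz mod fs = 2 kHz.
2 kHz ≤ fs/2 = 17.75 kHz, appears at 2 kHz.
22 kHz > fs/2 = 17.75 kHz, folds to fs − 22 kHz = 13.5 kHz.
77.5 kHz mod fs = 6.5 kHz.
6.5 kHz ≤ fs/2 = 17.75 kHz, appears at 6.5 kHz.
Distinct values: {2 kHz, 6.5 kHz, 13.5 kHz} → 3.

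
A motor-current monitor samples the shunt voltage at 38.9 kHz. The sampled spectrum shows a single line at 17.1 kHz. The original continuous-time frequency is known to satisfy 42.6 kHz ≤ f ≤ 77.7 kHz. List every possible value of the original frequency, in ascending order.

Frequencies that alias to 17.1 kHz are k·fs ± 17.1 kHz for integer k ≥ 0.
k=0: 17.1 kHz.
k=1: 21.8 kHz, 56 kHz.
k=2: 60.7 kHz, 94.9 kHz.
k=3: 99.6 kHz, 133.8 kHz.
Within [42.6 kHz, 77.7 kHz]: 56 kHz, 60.7 kHz.

56 kHz, 60.7 kHz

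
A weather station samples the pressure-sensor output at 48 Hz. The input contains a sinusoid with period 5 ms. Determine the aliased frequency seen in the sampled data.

T = 5 ms → f = 1/T = 200 Hz.
200 Hz mod fs = 8 Hz.
8 Hz ≤ fs/2 = 24 Hz, appears at 8 Hz.

8 Hz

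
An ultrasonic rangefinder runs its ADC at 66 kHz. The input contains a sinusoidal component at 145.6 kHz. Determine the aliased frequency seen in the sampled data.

13.6 kHz

145.6 kHz mod fs = 13.6 kHz.
13.6 kHz ≤ fs/2 = 33 kHz, appears at 13.6 kHz.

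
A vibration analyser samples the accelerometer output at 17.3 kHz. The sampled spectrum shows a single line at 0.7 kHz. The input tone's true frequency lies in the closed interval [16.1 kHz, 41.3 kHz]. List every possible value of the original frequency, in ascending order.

16.6 kHz, 18 kHz, 33.9 kHz, 35.3 kHz

Frequencies that alias to 0.7 kHz are k·fs ± 0.7 kHz for integer k ≥ 0.
k=0: 0.7 kHz.
k=1: 16.6 kHz, 18 kHz.
k=2: 33.9 kHz, 35.3 kHz.
k=3: 51.2 kHz, 52.6 kHz.
Within [16.1 kHz, 41.3 kHz]: 16.6 kHz, 18 kHz, 33.9 kHz, 35.3 kHz.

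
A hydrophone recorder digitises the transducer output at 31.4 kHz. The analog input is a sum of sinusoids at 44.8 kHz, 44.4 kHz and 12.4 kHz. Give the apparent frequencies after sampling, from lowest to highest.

fs/2 = 15.7 kHz.
44.8 kHz mod fs = 13.4 kHz.
13.4 kHz ≤ fs/2 = 15.7 kHz, appears at 13.4 kHz.
44.4 kHz mod fs = 13 kHz.
13 kHz ≤ fs/2 = 15.7 kHz, appears at 13 kHz.
12.4 kHz ≤ fs/2 = 15.7 kHz, passes unchanged.
Distinct values: {12.4 kHz, 13 kHz, 13.4 kHz}.

12.4 kHz, 13 kHz, 13.4 kHz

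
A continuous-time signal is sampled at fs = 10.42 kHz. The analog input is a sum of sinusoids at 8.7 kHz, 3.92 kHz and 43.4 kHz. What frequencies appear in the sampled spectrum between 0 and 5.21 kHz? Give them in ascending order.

1.72 kHz, 3.92 kHz

fs/2 = 5.21 kHz.
8.7 kHz > fs/2 = 5.21 kHz, folds to fs − 8.7 kHz = 1.72 kHz.
3.92 kHz ≤ fs/2 = 5.21 kHz, passes unchanged.
43.4 kHz mod fs = 1.72 kHz.
1.72 kHz ≤ fs/2 = 5.21 kHz, appears at 1.72 kHz.
Distinct values: {1.72 kHz, 3.92 kHz}.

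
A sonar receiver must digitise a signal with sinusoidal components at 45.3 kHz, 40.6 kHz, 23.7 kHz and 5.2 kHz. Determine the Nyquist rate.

Highest-frequency component: 45.3 kHz.
Nyquist rate = 2 × 45.3 kHz = 90.6 kHz.

90.6 kHz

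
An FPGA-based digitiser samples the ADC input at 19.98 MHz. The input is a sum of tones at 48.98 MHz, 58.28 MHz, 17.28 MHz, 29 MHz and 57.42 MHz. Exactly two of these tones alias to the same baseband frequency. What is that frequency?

fs/2 = 9.99 MHz.
48.98 MHz mod fs = 9.02 MHz.
9.02 MHz ≤ fs/2 = 9.99 MHz, appears at 9.02 MHz.
58.28 MHz mod fs = 18.32 MHz.
18.32 MHz > fs/2 = 9.99 MHz, folds to fs − 18.32 MHz = 1.66 MHz.
17.28 MHz > fs/2 = 9.99 MHz, folds to fs − 17.28 MHz = 2.7 MHz.
29 MHz mod fs = 9.02 MHz.
9.02 MHz ≤ fs/2 = 9.99 MHz, appears at 9.02 MHz.
57.42 MHz mod fs = 17.46 MHz.
17.46 MHz > fs/2 = 9.99 MHz, folds to fs − 17.46 MHz = 2.52 MHz.
29 MHz and 48.98 MHz both map to 9.02 MHz.

9.02 MHz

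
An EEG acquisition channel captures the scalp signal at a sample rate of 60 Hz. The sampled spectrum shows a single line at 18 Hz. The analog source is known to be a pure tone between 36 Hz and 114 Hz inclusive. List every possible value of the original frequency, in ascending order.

Frequencies that alias to 18 Hz are k·fs ± 18 Hz for integer k ≥ 0.
k=0: 18 Hz.
k=1: 42 Hz, 78 Hz.
k=2: 102 Hz, 138 Hz.
k=3: 162 Hz, 198 Hz.
Within [36 Hz, 114 Hz]: 42 Hz, 78 Hz, 102 Hz.

42 Hz, 78 Hz, 102 Hz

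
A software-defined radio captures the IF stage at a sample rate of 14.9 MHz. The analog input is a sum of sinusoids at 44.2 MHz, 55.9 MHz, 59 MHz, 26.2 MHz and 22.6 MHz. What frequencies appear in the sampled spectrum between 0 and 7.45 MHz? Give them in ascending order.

fs/2 = 7.45 MHz.
44.2 MHz mod fs = 14.4 MHz.
14.4 MHz > fs/2 = 7.45 MHz, folds to fs − 14.4 MHz = 0.5 MHz.
55.9 MHz mod fs = 11.2 MHz.
11.2 MHz > fs/2 = 7.45 MHz, folds to fs − 11.2 MHz = 3.7 MHz.
59 MHz mod fs = 14.3 MHz.
14.3 MHz > fs/2 = 7.45 MHz, folds to fs − 14.3 MHz = 0.6 MHz.
26.2 MHz mod fs = 11.3 MHz.
11.3 MHz > fs/2 = 7.45 MHz, folds to fs − 11.3 MHz = 3.6 MHz.
22.6 MHz mod fs = 7.7 MHz.
7.7 MHz > fs/2 = 7.45 MHz, folds to fs − 7.7 MHz = 7.2 MHz.
Distinct values: {0.5 MHz, 0.6 MHz, 3.6 MHz, 3.7 MHz, 7.2 MHz}.

0.5 MHz, 0.6 MHz, 3.6 MHz, 3.7 MHz, 7.2 MHz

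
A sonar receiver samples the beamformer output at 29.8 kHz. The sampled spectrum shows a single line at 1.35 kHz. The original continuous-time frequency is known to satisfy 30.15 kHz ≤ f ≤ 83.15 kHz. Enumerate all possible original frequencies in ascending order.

Frequencies that alias to 1.35 kHz are k·fs ± 1.35 kHz for integer k ≥ 0.
k=0: 1.35 kHz.
k=1: 28.45 kHz, 31.15 kHz.
k=2: 58.25 kHz, 60.95 kHz.
k=3: 88.05 kHz, 90.75 kHz.
Within [30.15 kHz, 83.15 kHz]: 31.15 kHz, 58.25 kHz, 60.95 kHz.

31.15 kHz, 58.25 kHz, 60.95 kHz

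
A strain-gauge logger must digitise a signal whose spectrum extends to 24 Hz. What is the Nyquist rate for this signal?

48 Hz

Nyquist rate = 2 × 24 Hz = 48 Hz.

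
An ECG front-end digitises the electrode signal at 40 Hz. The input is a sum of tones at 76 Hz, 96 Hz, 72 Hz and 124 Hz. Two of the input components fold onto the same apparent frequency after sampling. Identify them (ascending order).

76 Hz, 124 Hz

fs/2 = 20 Hz.
76 Hz mod fs = 36 Hz.
36 Hz > fs/2 = 20 Hz, folds to fs − 36 Hz = 4 Hz.
96 Hz mod fs = 16 Hz.
16 Hz ≤ fs/2 = 20 Hz, appears at 16 Hz.
72 Hz mod fs = 32 Hz.
32 Hz > fs/2 = 20 Hz, folds to fs − 32 Hz = 8 Hz.
124 Hz mod fs = 4 Hz.
4 Hz ≤ fs/2 = 20 Hz, appears at 4 Hz.
76 Hz and 124 Hz both map to 4 Hz.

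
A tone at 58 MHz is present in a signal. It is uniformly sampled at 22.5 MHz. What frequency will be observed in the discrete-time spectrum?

58 MHz mod fs = 13 MHz.
13 MHz > fs/2 = 11.25 MHz, folds to fs − 13 MHz = 9.5 MHz.

9.5 MHz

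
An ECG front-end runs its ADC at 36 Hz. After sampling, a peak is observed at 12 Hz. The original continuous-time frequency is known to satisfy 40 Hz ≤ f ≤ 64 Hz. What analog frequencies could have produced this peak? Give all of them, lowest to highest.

48 Hz, 60 Hz

Frequencies that alias to 12 Hz are k·fs ± 12 Hz for integer k ≥ 0.
k=0: 12 Hz.
k=1: 24 Hz, 48 Hz.
k=2: 60 Hz, 84 Hz.
k=3: 96 Hz, 120 Hz.
Within [40 Hz, 64 Hz]: 48 Hz, 60 Hz.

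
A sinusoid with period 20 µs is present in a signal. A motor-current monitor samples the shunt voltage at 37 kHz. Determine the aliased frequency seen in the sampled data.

T = 20 µs → f = 1/T = 50 kHz.
50 kHz mod fs = 13 kHz.
13 kHz ≤ fs/2 = 18.5 kHz, appears at 13 kHz.

13 kHz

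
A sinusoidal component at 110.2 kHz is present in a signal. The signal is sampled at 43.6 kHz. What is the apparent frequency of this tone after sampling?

110.2 kHz mod fs = 23 kHz.
23 kHz > fs/2 = 21.8 kHz, folds to fs − 23 kHz = 20.6 kHz.

20.6 kHz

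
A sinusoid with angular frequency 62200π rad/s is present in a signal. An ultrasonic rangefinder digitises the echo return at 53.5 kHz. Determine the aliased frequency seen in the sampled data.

ω = 62200π rad/s → f = ω/(2π) = 31100 Hz = 31.1 kHz.
31.1 kHz > fs/2 = 26.75 kHz, folds to fs − 31.1 kHz = 22.4 kHz.

22.4 kHz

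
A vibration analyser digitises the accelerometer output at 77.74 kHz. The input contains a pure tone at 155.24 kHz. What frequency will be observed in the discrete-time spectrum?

0.24 kHz

155.24 kHz mod fs = 77.5 kHz.
77.5 kHz > fs/2 = 38.87 kHz, folds to fs − 77.5 kHz = 0.24 kHz.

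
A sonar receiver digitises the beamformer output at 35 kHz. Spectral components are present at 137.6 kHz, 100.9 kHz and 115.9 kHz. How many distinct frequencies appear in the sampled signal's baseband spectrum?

fs/2 = 17.5 kHz.
137.6 kHz mod fs = 32.6 kHz.
32.6 kHz > fs/2 = 17.5 kHz, folds to fs − 32.6 kHz = 2.4 kHz.
100.9 kHz mod fs = 30.9 kHz.
30.9 kHz > fs/2 = 17.5 kHz, folds to fs − 30.9 kHz = 4.1 kHz.
115.9 kHz mod fs = 10.9 kHz.
10.9 kHz ≤ fs/2 = 17.5 kHz, appears at 10.9 kHz.
Distinct values: {2.4 kHz, 4.1 kHz, 10.9 kHz} → 3.

3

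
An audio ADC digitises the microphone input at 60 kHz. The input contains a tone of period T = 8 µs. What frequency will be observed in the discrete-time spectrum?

T = 8 µs → f = 1/T = 125 kHz.
125 kHz mod fs = 5 kHz.
5 kHz ≤ fs/2 = 30 kHz, appears at 5 kHz.

5 kHz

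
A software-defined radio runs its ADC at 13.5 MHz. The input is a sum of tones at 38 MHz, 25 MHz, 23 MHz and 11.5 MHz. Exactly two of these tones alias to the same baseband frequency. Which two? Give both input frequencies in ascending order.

fs/2 = 6.75 MHz.
38 MHz mod fs = 11 MHz.
11 MHz > fs/2 = 6.75 MHz, folds to fs − 11 MHz = 2.5 MHz.
25 MHz mod fs = 11.5 MHz.
11.5 MHz > fs/2 = 6.75 MHz, folds to fs − 11.5 MHz = 2 MHz.
23 MHz mod fs = 9.5 MHz.
9.5 MHz > fs/2 = 6.75 MHz, folds to fs − 9.5 MHz = 4 MHz.
11.5 MHz > fs/2 = 6.75 MHz, folds to fs − 11.5 MHz = 2 MHz.
11.5 MHz and 25 MHz both map to 2 MHz.

11.5 MHz, 25 MHz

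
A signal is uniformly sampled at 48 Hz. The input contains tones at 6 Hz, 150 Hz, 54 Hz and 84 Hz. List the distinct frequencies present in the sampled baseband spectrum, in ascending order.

fs/2 = 24 Hz.
6 Hz ≤ fs/2 = 24 Hz, passes unchanged.
150 Hz mod fs = 6 Hz.
6 Hz ≤ fs/2 = 24 Hz, appears at 6 Hz.
54 Hz mod fs = 6 Hz.
6 Hz ≤ fs/2 = 24 Hz, appears at 6 Hz.
84 Hz mod fs = 36 Hz.
36 Hz > fs/2 = 24 Hz, folds to fs − 36 Hz = 12 Hz.
Distinct values: {6 Hz, 12 Hz}.

6 Hz, 12 Hz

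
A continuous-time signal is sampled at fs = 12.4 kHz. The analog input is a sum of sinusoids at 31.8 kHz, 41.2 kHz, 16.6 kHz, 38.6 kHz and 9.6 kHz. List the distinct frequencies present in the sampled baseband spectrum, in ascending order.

fs/2 = 6.2 kHz.
31.8 kHz mod fs = 7 kHz.
7 kHz > fs/2 = 6.2 kHz, folds to fs − 7 kHz = 5.4 kHz.
41.2 kHz mod fs = 4 kHz.
4 kHz ≤ fs/2 = 6.2 kHz, appears at 4 kHz.
16.6 kHz mod fs = 4.2 kHz.
4.2 kHz ≤ fs/2 = 6.2 kHz, appears at 4.2 kHz.
38.6 kHz mod fs = 1.4 kHz.
1.4 kHz ≤ fs/2 = 6.2 kHz, appears at 1.4 kHz.
9.6 kHz > fs/2 = 6.2 kHz, folds to fs − 9.6 kHz = 2.8 kHz.
Distinct values: {1.4 kHz, 2.8 kHz, 4 kHz, 4.2 kHz, 5.4 kHz}.

1.4 kHz, 2.8 kHz, 4 kHz, 4.2 kHz, 5.4 kHz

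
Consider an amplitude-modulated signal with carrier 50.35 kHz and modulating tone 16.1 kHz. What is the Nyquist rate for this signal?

AM sidebands sit at fc ± fm = 34.25 kHz and 66.45 kHz.
Highest-frequency component: 66.45 kHz.
Nyquist rate = 2 × 66.45 kHz = 132.9 kHz.

132.9 kHz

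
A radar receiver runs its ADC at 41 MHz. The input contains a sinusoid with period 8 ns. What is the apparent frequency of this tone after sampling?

T = 8 ns → f = 1/T = 125 MHz.
125 MHz mod fs = 2 MHz.
2 MHz ≤ fs/2 = 20.5 MHz, appears at 2 MHz.

2 MHz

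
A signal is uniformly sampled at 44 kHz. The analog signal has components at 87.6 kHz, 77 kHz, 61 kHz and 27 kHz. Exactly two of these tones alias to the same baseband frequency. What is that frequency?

17 kHz

fs/2 = 22 kHz.
87.6 kHz mod fs = 43.6 kHz.
43.6 kHz > fs/2 = 22 kHz, folds to fs − 43.6 kHz = 0.4 kHz.
77 kHz mod fs = 33 kHz.
33 kHz > fs/2 = 22 kHz, folds to fs − 33 kHz = 11 kHz.
61 kHz mod fs = 17 kHz.
17 kHz ≤ fs/2 = 22 kHz, appears at 17 kHz.
27 kHz > fs/2 = 22 kHz, folds to fs − 27 kHz = 17 kHz.
27 kHz and 61 kHz both map to 17 kHz.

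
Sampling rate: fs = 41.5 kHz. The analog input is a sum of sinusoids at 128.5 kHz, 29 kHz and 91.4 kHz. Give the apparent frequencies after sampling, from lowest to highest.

fs/2 = 20.75 kHz.
128.5 kHz mod fs = 4 kHz.
4 kHz ≤ fs/2 = 20.75 kHz, appears at 4 kHz.
29 kHz > fs/2 = 20.75 kHz, folds to fs − 29 kHz = 12.5 kHz.
91.4 kHz mod fs = 8.4 kHz.
8.4 kHz ≤ fs/2 = 20.75 kHz, appears at 8.4 kHz.
Distinct values: {4 kHz, 8.4 kHz, 12.5 kHz}.

4 kHz, 8.4 kHz, 12.5 kHz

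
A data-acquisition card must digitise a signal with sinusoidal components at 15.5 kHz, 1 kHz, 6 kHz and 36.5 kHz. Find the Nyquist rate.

Highest-frequency component: 36.5 kHz.
Nyquist rate = 2 × 36.5 kHz = 73 kHz.

73 kHz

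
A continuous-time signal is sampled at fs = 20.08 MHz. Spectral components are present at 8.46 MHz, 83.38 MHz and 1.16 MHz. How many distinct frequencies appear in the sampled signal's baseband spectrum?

3

fs/2 = 10.04 MHz.
8.46 MHz ≤ fs/2 = 10.04 MHz, passes unchanged.
83.38 MHz mod fs = 3.06 MHz.
3.06 MHz ≤ fs/2 = 10.04 MHz, appears at 3.06 MHz.
1.16 MHz ≤ fs/2 = 10.04 MHz, passes unchanged.
Distinct values: {1.16 MHz, 3.06 MHz, 8.46 MHz} → 3.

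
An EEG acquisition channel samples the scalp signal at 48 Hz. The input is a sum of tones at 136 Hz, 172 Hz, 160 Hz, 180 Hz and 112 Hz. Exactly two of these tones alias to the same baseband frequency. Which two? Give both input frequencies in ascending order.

112 Hz, 160 Hz

fs/2 = 24 Hz.
136 Hz mod fs = 40 Hz.
40 Hz > fs/2 = 24 Hz, folds to fs − 40 Hz = 8 Hz.
172 Hz mod fs = 28 Hz.
28 Hz > fs/2 = 24 Hz, folds to fs − 28 Hz = 20 Hz.
160 Hz mod fs = 16 Hz.
16 Hz ≤ fs/2 = 24 Hz, appears at 16 Hz.
180 Hz mod fs = 36 Hz.
36 Hz > fs/2 = 24 Hz, folds to fs − 36 Hz = 12 Hz.
112 Hz mod fs = 16 Hz.
16 Hz ≤ fs/2 = 24 Hz, appears at 16 Hz.
112 Hz and 160 Hz both map to 16 Hz.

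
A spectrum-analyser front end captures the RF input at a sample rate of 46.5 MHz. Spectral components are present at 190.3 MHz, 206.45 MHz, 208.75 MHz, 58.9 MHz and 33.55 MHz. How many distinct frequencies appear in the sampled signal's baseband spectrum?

fs/2 = 23.25 MHz.
190.3 MHz mod fs = 4.3 MHz.
4.3 MHz ≤ fs/2 = 23.25 MHz, appears at 4.3 MHz.
206.45 MHz mod fs = 20.45 MHz.
20.45 MHz ≤ fs/2 = 23.25 MHz, appears at 20.45 MHz.
208.75 MHz mod fs = 22.75 MHz.
22.75 MHz ≤ fs/2 = 23.25 MHz, appears at 22.75 MHz.
58.9 MHz mod fs = 12.4 MHz.
12.4 MHz ≤ fs/2 = 23.25 MHz, appears at 12.4 MHz.
33.55 MHz > fs/2 = 23.25 MHz, folds to fs − 33.55 MHz = 12.95 MHz.
Distinct values: {4.3 MHz, 12.4 MHz, 12.95 MHz, 20.45 MHz, 22.75 MHz} → 5.

5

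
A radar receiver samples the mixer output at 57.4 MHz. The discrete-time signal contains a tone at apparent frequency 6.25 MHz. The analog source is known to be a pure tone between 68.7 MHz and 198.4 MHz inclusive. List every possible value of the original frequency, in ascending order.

108.55 MHz, 121.05 MHz, 165.95 MHz, 178.45 MHz

Frequencies that alias to 6.25 MHz are k·fs ± 6.25 MHz for integer k ≥ 0.
k=0: 6.25 MHz.
k=1: 51.15 MHz, 63.65 MHz.
k=2: 108.55 MHz, 121.05 MHz.
k=3: 165.95 MHz, 178.45 MHz.
k=4: 223.35 MHz, 235.85 MHz.
Within [68.7 MHz, 198.4 MHz]: 108.55 MHz, 121.05 MHz, 165.95 MHz, 178.45 MHz.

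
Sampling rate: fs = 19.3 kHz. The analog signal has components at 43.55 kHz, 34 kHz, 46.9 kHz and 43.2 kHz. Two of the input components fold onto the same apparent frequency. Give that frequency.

4.6 kHz

fs/2 = 9.65 kHz.
43.55 kHz mod fs = 4.95 kHz.
4.95 kHz ≤ fs/2 = 9.65 kHz, appears at 4.95 kHz.
34 kHz mod fs = 14.7 kHz.
14.7 kHz > fs/2 = 9.65 kHz, folds to fs − 14.7 kHz = 4.6 kHz.
46.9 kHz mod fs = 8.3 kHz.
8.3 kHz ≤ fs/2 = 9.65 kHz, appears at 8.3 kHz.
43.2 kHz mod fs = 4.6 kHz.
4.6 kHz ≤ fs/2 = 9.65 kHz, appears at 4.6 kHz.
34 kHz and 43.2 kHz both map to 4.6 kHz.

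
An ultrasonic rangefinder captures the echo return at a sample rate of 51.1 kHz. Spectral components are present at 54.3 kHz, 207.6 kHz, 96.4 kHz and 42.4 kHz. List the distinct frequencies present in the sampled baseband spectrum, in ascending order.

fs/2 = 25.55 kHz.
54.3 kHz mod fs = 3.2 kHz.
3.2 kHz ≤ fs/2 = 25.55 kHz, appears at 3.2 kHz.
207.6 kHz mod fs = 3.2 kHz.
3.2 kHz ≤ fs/2 = 25.55 kHz, appears at 3.2 kHz.
96.4 kHz mod fs = 45.3 kHz.
45.3 kHz > fs/2 = 25.55 kHz, folds to fs − 45.3 kHz = 5.8 kHz.
42.4 kHz > fs/2 = 25.55 kHz, folds to fs − 42.4 kHz = 8.7 kHz.
Distinct values: {3.2 kHz, 5.8 kHz, 8.7 kHz}.

3.2 kHz, 5.8 kHz, 8.7 kHz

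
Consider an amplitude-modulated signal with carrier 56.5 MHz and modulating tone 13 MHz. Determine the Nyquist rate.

AM sidebands sit at fc ± fm = 43.5 MHz and 69.5 MHz.
Highest-frequency component: 69.5 MHz.
Nyquist rate = 2 × 69.5 MHz = 139 MHz.

139 MHz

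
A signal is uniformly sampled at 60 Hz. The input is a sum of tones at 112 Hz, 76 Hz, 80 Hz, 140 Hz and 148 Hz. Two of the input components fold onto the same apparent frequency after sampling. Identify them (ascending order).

80 Hz, 140 Hz

fs/2 = 30 Hz.
112 Hz mod fs = 52 Hz.
52 Hz > fs/2 = 30 Hz, folds to fs − 52 Hz = 8 Hz.
76 Hz mod fs = 16 Hz.
16 Hz ≤ fs/2 = 30 Hz, appears at 16 Hz.
80 Hz mod fs = 20 Hz.
20 Hz ≤ fs/2 = 30 Hz, appears at 20 Hz.
140 Hz mod fs = 20 Hz.
20 Hz ≤ fs/2 = 30 Hz, appears at 20 Hz.
148 Hz mod fs = 28 Hz.
28 Hz ≤ fs/2 = 30 Hz, appears at 28 Hz.
80 Hz and 140 Hz both map to 20 Hz.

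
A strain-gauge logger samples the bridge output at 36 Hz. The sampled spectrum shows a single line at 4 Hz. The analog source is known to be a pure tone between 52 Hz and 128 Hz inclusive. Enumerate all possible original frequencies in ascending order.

68 Hz, 76 Hz, 104 Hz, 112 Hz

Frequencies that alias to 4 Hz are k·fs ± 4 Hz for integer k ≥ 0.
k=0: 4 Hz.
k=1: 32 Hz, 40 Hz.
k=2: 68 Hz, 76 Hz.
k=3: 104 Hz, 112 Hz.
k=4: 140 Hz, 148 Hz.
Within [52 Hz, 128 Hz]: 68 Hz, 76 Hz, 104 Hz, 112 Hz.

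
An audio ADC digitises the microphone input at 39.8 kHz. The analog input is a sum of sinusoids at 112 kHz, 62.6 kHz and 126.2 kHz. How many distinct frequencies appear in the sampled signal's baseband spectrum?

fs/2 = 19.9 kHz.
112 kHz mod fs = 32.4 kHz.
32.4 kHz > fs/2 = 19.9 kHz, folds to fs − 32.4 kHz = 7.4 kHz.
62.6 kHz mod fs = 22.8 kHz.
22.8 kHz > fs/2 = 19.9 kHz, folds to fs − 22.8 kHz = 17 kHz.
126.2 kHz mod fs = 6.8 kHz.
6.8 kHz ≤ fs/2 = 19.9 kHz, appears at 6.8 kHz.
Distinct values: {6.8 kHz, 7.4 kHz, 17 kHz} → 3.

3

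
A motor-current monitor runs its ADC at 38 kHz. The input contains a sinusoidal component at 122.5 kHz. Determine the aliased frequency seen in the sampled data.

8.5 kHz

122.5 kHz mod fs = 8.5 kHz.
8.5 kHz ≤ fs/2 = 19 kHz, appears at 8.5 kHz.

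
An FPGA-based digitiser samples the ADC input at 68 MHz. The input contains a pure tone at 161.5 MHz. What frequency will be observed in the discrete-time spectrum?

161.5 MHz mod fs = 25.5 MHz.
25.5 MHz ≤ fs/2 = 34 MHz, appears at 25.5 MHz.

25.5 MHz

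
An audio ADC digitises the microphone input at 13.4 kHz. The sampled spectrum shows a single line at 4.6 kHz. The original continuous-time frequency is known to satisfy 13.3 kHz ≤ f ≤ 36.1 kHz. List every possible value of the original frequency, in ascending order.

18 kHz, 22.2 kHz, 31.4 kHz, 35.6 kHz

Frequencies that alias to 4.6 kHz are k·fs ± 4.6 kHz for integer k ≥ 0.
k=0: 4.6 kHz.
k=1: 8.8 kHz, 18 kHz.
k=2: 22.2 kHz, 31.4 kHz.
k=3: 35.6 kHz, 44.8 kHz.
k=4: 49 kHz, 58.2 kHz.
Within [13.3 kHz, 36.1 kHz]: 18 kHz, 22.2 kHz, 31.4 kHz, 35.6 kHz.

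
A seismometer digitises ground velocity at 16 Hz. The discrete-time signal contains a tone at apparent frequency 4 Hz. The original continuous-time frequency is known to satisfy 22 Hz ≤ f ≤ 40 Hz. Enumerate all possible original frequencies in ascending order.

Frequencies that alias to 4 Hz are k·fs ± 4 Hz for integer k ≥ 0.
k=0: 4 Hz.
k=1: 12 Hz, 20 Hz.
k=2: 28 Hz, 36 Hz.
k=3: 44 Hz, 52 Hz.
Within [22 Hz, 40 Hz]: 28 Hz, 36 Hz.

28 Hz, 36 Hz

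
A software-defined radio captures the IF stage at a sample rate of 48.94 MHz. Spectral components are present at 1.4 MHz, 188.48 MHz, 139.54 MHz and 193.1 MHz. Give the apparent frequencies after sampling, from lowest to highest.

fs/2 = 24.47 MHz.
1.4 MHz ≤ fs/2 = 24.47 MHz, passes unchanged.
188.48 MHz mod fs = 41.66 MHz.
41.66 MHz > fs/2 = 24.47 MHz, folds to fs − 41.66 MHz = 7.28 MHz.
139.54 MHz mod fs = 41.66 MHz.
41.66 MHz > fs/2 = 24.47 MHz, folds to fs − 41.66 MHz = 7.28 MHz.
193.1 MHz mod fs = 46.28 MHz.
46.28 MHz > fs/2 = 24.47 MHz, folds to fs − 46.28 MHz = 2.66 MHz.
Distinct values: {1.4 MHz, 2.66 MHz, 7.28 MHz}.

1.4 MHz, 2.66 MHz, 7.28 MHz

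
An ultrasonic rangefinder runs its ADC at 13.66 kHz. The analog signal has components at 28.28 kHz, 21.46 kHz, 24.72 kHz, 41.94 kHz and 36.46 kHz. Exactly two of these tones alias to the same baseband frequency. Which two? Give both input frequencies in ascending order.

fs/2 = 6.83 kHz.
28.28 kHz mod fs = 0.96 kHz.
0.96 kHz ≤ fs/2 = 6.83 kHz, appears at 0.96 kHz.
21.46 kHz mod fs = 7.8 kHz.
7.8 kHz > fs/2 = 6.83 kHz, folds to fs − 7.8 kHz = 5.86 kHz.
24.72 kHz mod fs = 11.06 kHz.
11.06 kHz > fs/2 = 6.83 kHz, folds to fs − 11.06 kHz = 2.6 kHz.
41.94 kHz mod fs = 0.96 kHz.
0.96 kHz ≤ fs/2 = 6.83 kHz, appears at 0.96 kHz.
36.46 kHz mod fs = 9.14 kHz.
9.14 kHz > fs/2 = 6.83 kHz, folds to fs − 9.14 kHz = 4.52 kHz.
28.28 kHz and 41.94 kHz both map to 0.96 kHz.

28.28 kHz, 41.94 kHz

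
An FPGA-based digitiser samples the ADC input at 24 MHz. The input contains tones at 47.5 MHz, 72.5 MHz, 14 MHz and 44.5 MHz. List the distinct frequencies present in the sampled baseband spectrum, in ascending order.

fs/2 = 12 MHz.
47.5 MHz mod fs = 23.5 MHz.
23.5 MHz > fs/2 = 12 MHz, folds to fs − 23.5 MHz = 0.5 MHz.
72.5 MHz mod fs = 0.5 MHz.
0.5 MHz ≤ fs/2 = 12 MHz, appears at 0.5 MHz.
14 MHz > fs/2 = 12 MHz, folds to fs − 14 MHz = 10 MHz.
44.5 MHz mod fs = 20.5 MHz.
20.5 MHz > fs/2 = 12 MHz, folds to fs − 20.5 MHz = 3.5 MHz.
Distinct values: {0.5 MHz, 3.5 MHz, 10 MHz}.

0.5 MHz, 3.5 MHz, 10 MHz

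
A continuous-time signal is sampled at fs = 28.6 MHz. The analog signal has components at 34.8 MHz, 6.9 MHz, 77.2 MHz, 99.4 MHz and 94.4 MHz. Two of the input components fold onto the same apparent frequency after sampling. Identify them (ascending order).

77.2 MHz, 94.4 MHz

fs/2 = 14.3 MHz.
34.8 MHz mod fs = 6.2 MHz.
6.2 MHz ≤ fs/2 = 14.3 MHz, appears at 6.2 MHz.
6.9 MHz ≤ fs/2 = 14.3 MHz, passes unchanged.
77.2 MHz mod fs = 20 MHz.
20 MHz > fs/2 = 14.3 MHz, folds to fs − 20 MHz = 8.6 MHz.
99.4 MHz mod fs = 13.6 MHz.
13.6 MHz ≤ fs/2 = 14.3 MHz, appears at 13.6 MHz.
94.4 MHz mod fs = 8.6 MHz.
8.6 MHz ≤ fs/2 = 14.3 MHz, appears at 8.6 MHz.
77.2 MHz and 94.4 MHz both map to 8.6 MHz.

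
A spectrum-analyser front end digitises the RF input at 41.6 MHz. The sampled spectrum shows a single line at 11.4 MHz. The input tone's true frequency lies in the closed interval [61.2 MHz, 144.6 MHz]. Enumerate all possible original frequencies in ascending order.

Frequencies that alias to 11.4 MHz are k·fs ± 11.4 MHz for integer k ≥ 0.
k=0: 11.4 MHz.
k=1: 30.2 MHz, 53 MHz.
k=2: 71.8 MHz, 94.6 MHz.
k=3: 113.4 MHz, 136.2 MHz.
k=4: 155 MHz, 177.8 MHz.
Within [61.2 MHz, 144.6 MHz]: 71.8 MHz, 94.6 MHz, 113.4 MHz, 136.2 MHz.

71.8 MHz, 94.6 MHz, 113.4 MHz, 136.2 MHz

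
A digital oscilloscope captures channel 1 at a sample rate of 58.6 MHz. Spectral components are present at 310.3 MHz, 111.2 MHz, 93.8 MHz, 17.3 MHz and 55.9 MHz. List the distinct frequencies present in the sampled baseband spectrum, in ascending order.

fs/2 = 29.3 MHz.
310.3 MHz mod fs = 17.3 MHz.
17.3 MHz ≤ fs/2 = 29.3 MHz, appears at 17.3 MHz.
111.2 MHz mod fs = 52.6 MHz.
52.6 MHz > fs/2 = 29.3 MHz, folds to fs − 52.6 MHz = 6 MHz.
93.8 MHz mod fs = 35.2 MHz.
35.2 MHz > fs/2 = 29.3 MHz, folds to fs − 35.2 MHz = 23.4 MHz.
17.3 MHz ≤ fs/2 = 29.3 MHz, passes unchanged.
55.9 MHz > fs/2 = 29.3 MHz, folds to fs − 55.9 MHz = 2.7 MHz.
Distinct values: {2.7 MHz, 6 MHz, 17.3 MHz, 23.4 MHz}.

2.7 MHz, 6 MHz, 17.3 MHz, 23.4 MHz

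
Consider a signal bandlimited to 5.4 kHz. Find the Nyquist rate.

10.8 kHz

Nyquist rate = 2 × 5.4 kHz = 10.8 kHz.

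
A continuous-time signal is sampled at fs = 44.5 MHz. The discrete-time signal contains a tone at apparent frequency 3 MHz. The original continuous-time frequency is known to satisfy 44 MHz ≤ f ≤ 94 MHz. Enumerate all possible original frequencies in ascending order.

Frequencies that alias to 3 MHz are k·fs ± 3 MHz for integer k ≥ 0.
k=0: 3 MHz.
k=1: 41.5 MHz, 47.5 MHz.
k=2: 86 MHz, 92 MHz.
k=3: 130.5 MHz, 136.5 MHz.
Within [44 MHz, 94 MHz]: 47.5 MHz, 86 MHz, 92 MHz.

47.5 MHz, 86 MHz, 92 MHz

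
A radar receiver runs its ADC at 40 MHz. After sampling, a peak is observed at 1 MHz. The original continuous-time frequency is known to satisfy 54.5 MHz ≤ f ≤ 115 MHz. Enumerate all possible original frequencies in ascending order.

79 MHz, 81 MHz

Frequencies that alias to 1 MHz are k·fs ± 1 MHz for integer k ≥ 0.
k=0: 1 MHz.
k=1: 39 MHz, 41 MHz.
k=2: 79 MHz, 81 MHz.
k=3: 119 MHz, 121 MHz.
Within [54.5 MHz, 115 MHz]: 79 MHz, 81 MHz.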